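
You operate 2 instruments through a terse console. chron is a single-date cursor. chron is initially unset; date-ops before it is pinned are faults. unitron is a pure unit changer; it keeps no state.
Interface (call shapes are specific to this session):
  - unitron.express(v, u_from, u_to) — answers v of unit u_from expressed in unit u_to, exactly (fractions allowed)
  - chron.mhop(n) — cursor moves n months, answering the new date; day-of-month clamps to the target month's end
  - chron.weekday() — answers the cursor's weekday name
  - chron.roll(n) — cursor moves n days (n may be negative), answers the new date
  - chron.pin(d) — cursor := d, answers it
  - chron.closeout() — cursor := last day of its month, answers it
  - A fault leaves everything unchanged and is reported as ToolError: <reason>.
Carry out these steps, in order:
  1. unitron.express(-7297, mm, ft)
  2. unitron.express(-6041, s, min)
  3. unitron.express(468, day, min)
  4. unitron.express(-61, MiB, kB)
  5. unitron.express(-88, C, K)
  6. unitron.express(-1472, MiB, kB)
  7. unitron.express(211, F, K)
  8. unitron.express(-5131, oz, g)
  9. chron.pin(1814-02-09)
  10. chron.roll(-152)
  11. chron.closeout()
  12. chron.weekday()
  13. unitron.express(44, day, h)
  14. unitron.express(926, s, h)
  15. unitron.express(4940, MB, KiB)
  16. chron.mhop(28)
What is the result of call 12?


Answer: Thursday

Derivation:
Step: unitron.express[v: -7297; u_from: mm; u_to: ft]
Result: -36485/1524
Step: unitron.express[v: -6041; u_from: s; u_to: min]
Result: -6041/60
Step: unitron.express[v: 468; u_from: day; u_to: min]
Result: 673920
Step: unitron.express[v: -61; u_from: MiB; u_to: kB]
Result: -7995392/125
Step: unitron.express[v: -88; u_from: C; u_to: K]
Result: 3703/20
Step: unitron.express[v: -1472; u_from: MiB; u_to: kB]
Result: -192937984/125
Step: unitron.express[v: 211; u_from: F; u_to: K]
Result: 67067/180
Step: unitron.express[v: -5131; u_from: oz; u_to: g]
Result: -232738245047/1600000
Step: chron.pin[d: 1814-02-09]
Result: 1814-02-09
Step: chron.roll[n: -152]
Result: 1813-09-10
Step: chron.closeout[]
Result: 1813-09-30
Step: chron.weekday[]
Result: Thursday
Step: unitron.express[v: 44; u_from: day; u_to: h]
Result: 1056
Step: unitron.express[v: 926; u_from: s; u_to: h]
Result: 463/1800
Step: unitron.express[v: 4940; u_from: MB; u_to: KiB]
Result: 19296875/4
Step: chron.mhop[n: 28]
Result: 1816-01-30


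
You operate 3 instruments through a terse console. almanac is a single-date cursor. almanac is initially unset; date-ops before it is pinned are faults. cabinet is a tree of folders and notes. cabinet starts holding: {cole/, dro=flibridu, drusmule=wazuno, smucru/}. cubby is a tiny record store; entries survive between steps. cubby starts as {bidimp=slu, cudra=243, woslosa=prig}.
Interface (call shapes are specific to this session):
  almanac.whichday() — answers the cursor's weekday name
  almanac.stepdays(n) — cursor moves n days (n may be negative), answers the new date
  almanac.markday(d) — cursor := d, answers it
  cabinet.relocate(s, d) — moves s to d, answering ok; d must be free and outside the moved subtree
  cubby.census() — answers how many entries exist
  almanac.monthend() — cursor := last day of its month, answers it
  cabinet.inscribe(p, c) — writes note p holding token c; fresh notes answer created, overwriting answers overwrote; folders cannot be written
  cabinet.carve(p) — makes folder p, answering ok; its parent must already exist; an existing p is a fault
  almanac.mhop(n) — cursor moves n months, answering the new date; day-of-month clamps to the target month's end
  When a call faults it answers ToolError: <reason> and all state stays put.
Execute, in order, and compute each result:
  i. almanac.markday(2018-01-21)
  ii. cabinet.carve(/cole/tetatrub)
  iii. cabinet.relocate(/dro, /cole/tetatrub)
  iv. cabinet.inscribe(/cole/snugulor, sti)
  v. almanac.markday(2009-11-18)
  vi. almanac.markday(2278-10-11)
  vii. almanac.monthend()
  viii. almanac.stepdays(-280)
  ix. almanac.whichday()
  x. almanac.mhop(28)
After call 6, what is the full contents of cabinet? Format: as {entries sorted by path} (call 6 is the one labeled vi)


Answer: {cole/, cole/snugulor=sti, cole/tetatrub/, dro=flibridu, drusmule=wazuno, smucru/}

Derivation:
I invoke markday using d: 2018-01-21, and observe 2018-01-21.
Using carve using p: /cole/tetatrub, and get ok.
Now I run relocate using s: /dro, d: /cole/tetatrub, and observe ToolError: exists.
Invoking inscribe using p: /cole/snugulor, c: sti, — result: created.
Using markday using d: 2009-11-18, and see 2009-11-18.
I try markday using d: 2278-10-11, and get 2278-10-11.
Invoking monthend(), and see 2278-10-31.
I run stepdays using n: -280: 2278-01-24.
I run whichday(), → Thursday.
I invoke mhop using n: 28, yielding 2280-05-24.


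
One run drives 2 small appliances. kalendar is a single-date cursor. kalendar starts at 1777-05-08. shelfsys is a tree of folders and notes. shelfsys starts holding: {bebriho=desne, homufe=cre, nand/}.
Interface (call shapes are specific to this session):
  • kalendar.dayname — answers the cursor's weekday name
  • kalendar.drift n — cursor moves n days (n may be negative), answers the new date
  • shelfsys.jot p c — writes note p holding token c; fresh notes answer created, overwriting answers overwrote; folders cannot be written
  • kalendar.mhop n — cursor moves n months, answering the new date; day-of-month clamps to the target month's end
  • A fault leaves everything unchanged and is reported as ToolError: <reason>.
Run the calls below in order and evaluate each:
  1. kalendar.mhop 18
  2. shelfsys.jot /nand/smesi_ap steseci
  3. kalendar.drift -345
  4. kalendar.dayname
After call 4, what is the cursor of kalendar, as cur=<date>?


Answer: cur=1777-11-28

Derivation:
Act: kalendar.mhop[n→18]
Obs: 1778-11-08
Act: shelfsys.jot[p→/nand/smesi_ap; c→steseci]
Obs: created
Act: kalendar.drift[n→-345]
Obs: 1777-11-28
Act: kalendar.dayname[]
Obs: Friday


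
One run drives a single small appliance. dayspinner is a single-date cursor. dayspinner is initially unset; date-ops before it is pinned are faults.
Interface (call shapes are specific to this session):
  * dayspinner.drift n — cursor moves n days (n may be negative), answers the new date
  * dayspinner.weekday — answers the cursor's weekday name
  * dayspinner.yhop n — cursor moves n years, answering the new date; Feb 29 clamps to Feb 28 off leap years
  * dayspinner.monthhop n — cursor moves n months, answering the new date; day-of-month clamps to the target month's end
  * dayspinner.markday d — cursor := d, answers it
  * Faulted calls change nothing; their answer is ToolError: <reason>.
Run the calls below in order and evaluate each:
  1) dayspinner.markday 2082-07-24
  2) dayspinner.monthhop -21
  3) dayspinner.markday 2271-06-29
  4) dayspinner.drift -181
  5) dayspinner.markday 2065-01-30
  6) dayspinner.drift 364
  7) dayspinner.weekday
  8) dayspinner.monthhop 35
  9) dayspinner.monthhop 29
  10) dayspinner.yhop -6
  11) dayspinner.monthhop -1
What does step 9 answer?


Answer: 2071-05-29

Derivation:
Next I call dayspinner.markday(2082-07-24), yielding 2082-07-24.
Invoking dayspinner.monthhop(-21), and get 2080-10-24.
Next I call dayspinner.markday(2271-06-29), → 2271-06-29.
I call dayspinner.drift(-181), and observe 2270-12-30.
Using dayspinner.markday(2065-01-30), yielding 2065-01-30.
Invoking dayspinner.drift(364), and observe 2066-01-29.
I run dayspinner.weekday(), — result: Friday.
Next I call dayspinner.monthhop(35), — result: 2068-12-29.
Then dayspinner.monthhop(29), and observe 2071-05-29.
I run dayspinner.yhop(-6), and get 2065-05-29.
Then dayspinner.monthhop(-1), and observe 2065-04-29.


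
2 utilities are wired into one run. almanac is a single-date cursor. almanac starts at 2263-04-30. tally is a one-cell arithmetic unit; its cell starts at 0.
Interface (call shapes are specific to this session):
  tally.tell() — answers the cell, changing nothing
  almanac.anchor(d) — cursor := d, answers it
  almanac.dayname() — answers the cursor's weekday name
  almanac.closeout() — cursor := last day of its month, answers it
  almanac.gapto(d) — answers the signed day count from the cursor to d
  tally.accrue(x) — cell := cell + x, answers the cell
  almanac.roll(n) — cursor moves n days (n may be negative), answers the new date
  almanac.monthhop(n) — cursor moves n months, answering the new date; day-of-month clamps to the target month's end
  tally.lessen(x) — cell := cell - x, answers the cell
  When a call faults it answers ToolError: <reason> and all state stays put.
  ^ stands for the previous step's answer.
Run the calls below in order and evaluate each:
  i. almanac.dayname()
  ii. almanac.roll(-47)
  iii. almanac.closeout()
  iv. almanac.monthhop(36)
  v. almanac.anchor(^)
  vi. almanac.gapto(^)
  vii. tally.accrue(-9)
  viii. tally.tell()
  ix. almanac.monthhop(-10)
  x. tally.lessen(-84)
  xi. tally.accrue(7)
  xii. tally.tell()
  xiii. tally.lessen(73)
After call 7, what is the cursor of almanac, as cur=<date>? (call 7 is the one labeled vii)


Answer: cur=2266-03-31

Derivation:
;; almanac.dayname() => Thursday
;; almanac.roll(n='-47') => 2263-03-14
;; almanac.closeout() => 2263-03-31
;; almanac.monthhop(n='36') => 2266-03-31
;; almanac.anchor(d='^') => 2266-03-31
;; almanac.gapto(d='^') => 0
;; tally.accrue(x='-9') => -9
;; tally.tell() => -9
;; almanac.monthhop(n='-10') => 2265-05-31
;; tally.lessen(x='-84') => 75
;; tally.accrue(x='7') => 82
;; tally.tell() => 82
;; tally.lessen(x='73') => 9


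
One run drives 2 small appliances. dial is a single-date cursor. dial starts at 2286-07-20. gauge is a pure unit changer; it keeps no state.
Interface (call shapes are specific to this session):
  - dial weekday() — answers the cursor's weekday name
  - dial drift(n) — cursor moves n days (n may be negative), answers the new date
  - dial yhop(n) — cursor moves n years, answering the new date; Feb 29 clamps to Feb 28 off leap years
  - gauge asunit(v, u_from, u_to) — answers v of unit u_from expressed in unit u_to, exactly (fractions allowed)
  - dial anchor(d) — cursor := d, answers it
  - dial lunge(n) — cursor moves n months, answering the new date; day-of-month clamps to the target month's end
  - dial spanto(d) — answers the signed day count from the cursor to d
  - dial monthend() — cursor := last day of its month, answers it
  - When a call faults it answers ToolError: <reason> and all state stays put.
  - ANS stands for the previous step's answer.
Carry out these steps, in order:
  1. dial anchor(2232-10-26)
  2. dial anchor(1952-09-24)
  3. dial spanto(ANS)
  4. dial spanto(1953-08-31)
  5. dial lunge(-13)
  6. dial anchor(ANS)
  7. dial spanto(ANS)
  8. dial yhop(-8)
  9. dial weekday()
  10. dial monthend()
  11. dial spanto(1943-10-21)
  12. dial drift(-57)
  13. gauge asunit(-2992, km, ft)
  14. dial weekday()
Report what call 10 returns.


Answer: 1943-08-31

Derivation:
% dial anchor d='2232-10-26'
  2232-10-26
% dial anchor d='1952-09-24'
  1952-09-24
% dial spanto d='ANS'
  0
% dial spanto d='1953-08-31'
  341
% dial lunge n='-13'
  1951-08-24
% dial anchor d='ANS'
  1951-08-24
% dial spanto d='ANS'
  0
% dial yhop n='-8'
  1943-08-24
% dial weekday
  Tuesday
% dial monthend
  1943-08-31
% dial spanto d='1943-10-21'
  51
% dial drift n='-57'
  1943-07-05
% gauge asunit v='-2992' u_from='km' u_to='ft'
  -3740000000/381
% dial weekday
  Monday


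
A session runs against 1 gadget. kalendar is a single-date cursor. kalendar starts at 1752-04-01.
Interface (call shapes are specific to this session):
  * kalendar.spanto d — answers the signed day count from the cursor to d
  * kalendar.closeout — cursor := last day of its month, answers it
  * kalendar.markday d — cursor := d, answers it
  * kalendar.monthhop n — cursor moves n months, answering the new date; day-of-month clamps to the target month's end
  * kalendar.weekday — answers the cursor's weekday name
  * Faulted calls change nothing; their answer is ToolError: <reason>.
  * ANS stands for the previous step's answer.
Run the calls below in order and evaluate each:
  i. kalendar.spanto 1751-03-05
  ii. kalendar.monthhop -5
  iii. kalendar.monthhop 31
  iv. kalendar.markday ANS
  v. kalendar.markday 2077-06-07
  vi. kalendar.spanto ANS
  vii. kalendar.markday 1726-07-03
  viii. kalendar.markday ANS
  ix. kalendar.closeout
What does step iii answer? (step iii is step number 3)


Answer: 1754-06-01

Derivation:
~$ kalendar.spanto d=1751-03-05
= -393
~$ kalendar.monthhop n=-5
= 1751-11-01
~$ kalendar.monthhop n=31
= 1754-06-01
~$ kalendar.markday d=ANS
= 1754-06-01
~$ kalendar.markday d=2077-06-07
= 2077-06-07
~$ kalendar.spanto d=ANS
= 0
~$ kalendar.markday d=1726-07-03
= 1726-07-03
~$ kalendar.markday d=ANS
= 1726-07-03
~$ kalendar.closeout
= 1726-07-31


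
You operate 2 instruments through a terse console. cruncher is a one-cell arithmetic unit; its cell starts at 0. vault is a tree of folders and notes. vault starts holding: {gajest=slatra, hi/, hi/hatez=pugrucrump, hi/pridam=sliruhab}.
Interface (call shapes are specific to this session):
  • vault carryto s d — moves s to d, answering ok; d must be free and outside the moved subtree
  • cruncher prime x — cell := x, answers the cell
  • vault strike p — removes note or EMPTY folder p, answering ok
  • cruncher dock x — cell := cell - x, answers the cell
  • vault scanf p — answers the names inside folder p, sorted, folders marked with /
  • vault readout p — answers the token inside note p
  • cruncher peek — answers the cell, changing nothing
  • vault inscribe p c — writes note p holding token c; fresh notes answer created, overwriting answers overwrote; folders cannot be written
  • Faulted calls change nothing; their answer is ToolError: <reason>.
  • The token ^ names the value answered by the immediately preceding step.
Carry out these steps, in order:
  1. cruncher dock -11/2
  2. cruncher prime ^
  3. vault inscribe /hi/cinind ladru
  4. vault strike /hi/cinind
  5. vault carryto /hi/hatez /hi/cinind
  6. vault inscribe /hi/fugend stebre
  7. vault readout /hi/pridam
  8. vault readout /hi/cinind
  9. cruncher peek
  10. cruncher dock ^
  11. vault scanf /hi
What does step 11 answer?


Answer: [cinind, fugend, pridam]

Derivation:
Do: cruncher dock[x: -11/2]
See: 11/2
Do: cruncher prime[x: ^]
See: 11/2
Do: vault inscribe[p: /hi/cinind; c: ladru]
See: created
Do: vault strike[p: /hi/cinind]
See: ok
Do: vault carryto[s: /hi/hatez; d: /hi/cinind]
See: ok
Do: vault inscribe[p: /hi/fugend; c: stebre]
See: created
Do: vault readout[p: /hi/pridam]
See: sliruhab
Do: vault readout[p: /hi/cinind]
See: pugrucrump
Do: cruncher peek[]
See: 11/2
Do: cruncher dock[x: ^]
See: 0
Do: vault scanf[p: /hi]
See: [cinind, fugend, pridam]


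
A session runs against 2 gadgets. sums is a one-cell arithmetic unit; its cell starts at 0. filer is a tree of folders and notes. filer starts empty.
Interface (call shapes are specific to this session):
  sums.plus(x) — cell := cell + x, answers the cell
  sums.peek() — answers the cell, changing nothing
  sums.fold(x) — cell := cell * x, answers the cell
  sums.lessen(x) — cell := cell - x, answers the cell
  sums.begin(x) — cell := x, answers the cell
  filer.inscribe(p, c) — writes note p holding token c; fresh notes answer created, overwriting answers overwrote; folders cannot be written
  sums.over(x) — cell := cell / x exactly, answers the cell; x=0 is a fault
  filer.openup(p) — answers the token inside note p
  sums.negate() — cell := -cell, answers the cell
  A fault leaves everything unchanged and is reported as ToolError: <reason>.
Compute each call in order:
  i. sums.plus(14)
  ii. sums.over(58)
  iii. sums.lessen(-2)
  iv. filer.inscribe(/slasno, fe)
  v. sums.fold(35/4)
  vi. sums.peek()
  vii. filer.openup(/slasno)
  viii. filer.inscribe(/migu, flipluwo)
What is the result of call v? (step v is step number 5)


[in] sums.plus x: 14
= 14
[in] sums.over x: 58
= 7/29
[in] sums.lessen x: -2
= 65/29
[in] filer.inscribe p: /slasno c: fe
= created
[in] sums.fold x: 35/4
= 2275/116
[in] sums.peek
= 2275/116
[in] filer.openup p: /slasno
= fe
[in] filer.inscribe p: /migu c: flipluwo
= created

Answer: 2275/116


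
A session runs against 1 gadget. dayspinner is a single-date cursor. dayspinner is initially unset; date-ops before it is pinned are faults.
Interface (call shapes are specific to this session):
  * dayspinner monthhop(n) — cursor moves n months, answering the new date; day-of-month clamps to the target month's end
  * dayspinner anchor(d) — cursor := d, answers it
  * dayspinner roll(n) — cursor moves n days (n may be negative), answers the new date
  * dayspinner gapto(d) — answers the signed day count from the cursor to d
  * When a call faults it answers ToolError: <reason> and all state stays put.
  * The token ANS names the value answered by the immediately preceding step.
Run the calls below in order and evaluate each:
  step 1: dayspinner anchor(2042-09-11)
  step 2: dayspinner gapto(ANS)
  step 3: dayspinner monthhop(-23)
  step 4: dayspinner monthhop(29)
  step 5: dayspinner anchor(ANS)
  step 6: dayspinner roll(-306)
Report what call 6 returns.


-> dayspinner anchor(d='2042-09-11')
<- 2042-09-11
-> dayspinner gapto(d='ANS')
<- 0
-> dayspinner monthhop(n='-23')
<- 2040-10-11
-> dayspinner monthhop(n='29')
<- 2043-03-11
-> dayspinner anchor(d='ANS')
<- 2043-03-11
-> dayspinner roll(n='-306')
<- 2042-05-09

Answer: 2042-05-09


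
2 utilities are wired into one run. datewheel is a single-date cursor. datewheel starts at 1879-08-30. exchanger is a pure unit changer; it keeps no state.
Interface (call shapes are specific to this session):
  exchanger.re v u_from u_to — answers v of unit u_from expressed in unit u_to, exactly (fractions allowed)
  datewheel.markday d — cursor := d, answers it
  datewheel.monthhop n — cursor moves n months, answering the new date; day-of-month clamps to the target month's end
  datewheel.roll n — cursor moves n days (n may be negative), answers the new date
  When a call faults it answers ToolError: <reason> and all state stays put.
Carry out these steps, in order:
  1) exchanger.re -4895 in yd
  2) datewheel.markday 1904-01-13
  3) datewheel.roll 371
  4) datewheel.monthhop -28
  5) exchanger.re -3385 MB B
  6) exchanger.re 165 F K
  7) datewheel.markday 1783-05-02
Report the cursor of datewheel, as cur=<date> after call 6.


Answer: cur=1902-09-18

Derivation:
;; 1. re(v=-4895, u_from=in, u_to=yd) : -4895/36
;; 2. markday(d=1904-01-13) : 1904-01-13
;; 3. roll(n=371) : 1905-01-18
;; 4. monthhop(n=-28) : 1902-09-18
;; 5. re(v=-3385, u_from=MB, u_to=B) : -3385000000
;; 6. re(v=165, u_from=F, u_to=K) : 62467/180
;; 7. markday(d=1783-05-02) : 1783-05-02


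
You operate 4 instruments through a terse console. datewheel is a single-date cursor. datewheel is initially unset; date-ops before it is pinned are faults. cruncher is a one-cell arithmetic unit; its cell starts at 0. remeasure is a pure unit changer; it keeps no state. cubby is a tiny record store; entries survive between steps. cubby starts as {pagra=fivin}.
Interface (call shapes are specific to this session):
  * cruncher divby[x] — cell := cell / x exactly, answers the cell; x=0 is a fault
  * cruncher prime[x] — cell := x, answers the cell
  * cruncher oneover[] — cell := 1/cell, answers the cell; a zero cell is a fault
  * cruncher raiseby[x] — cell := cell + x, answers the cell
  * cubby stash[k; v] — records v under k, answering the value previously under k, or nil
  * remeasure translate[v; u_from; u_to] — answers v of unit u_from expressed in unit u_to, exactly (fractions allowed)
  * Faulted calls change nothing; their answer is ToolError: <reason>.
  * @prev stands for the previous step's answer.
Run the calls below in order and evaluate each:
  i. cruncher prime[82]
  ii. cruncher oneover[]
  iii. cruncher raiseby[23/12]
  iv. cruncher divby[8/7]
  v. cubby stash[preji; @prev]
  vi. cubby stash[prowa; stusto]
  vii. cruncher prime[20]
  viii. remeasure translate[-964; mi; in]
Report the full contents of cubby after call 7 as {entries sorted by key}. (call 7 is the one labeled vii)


Answer: {pagra=fivin, preji=6643/3936, prowa=stusto}

Derivation:
CALL cruncher prime[x='82']
RET  82
CALL cruncher oneover[]
RET  1/82
CALL cruncher raiseby[x='23/12']
RET  949/492
CALL cruncher divby[x='8/7']
RET  6643/3936
CALL cubby stash[k='preji'; v='@prev']
RET  nil
CALL cubby stash[k='prowa'; v='stusto']
RET  nil
CALL cruncher prime[x='20']
RET  20
CALL remeasure translate[v='-964'; u_from='mi'; u_to='in']
RET  -61079040


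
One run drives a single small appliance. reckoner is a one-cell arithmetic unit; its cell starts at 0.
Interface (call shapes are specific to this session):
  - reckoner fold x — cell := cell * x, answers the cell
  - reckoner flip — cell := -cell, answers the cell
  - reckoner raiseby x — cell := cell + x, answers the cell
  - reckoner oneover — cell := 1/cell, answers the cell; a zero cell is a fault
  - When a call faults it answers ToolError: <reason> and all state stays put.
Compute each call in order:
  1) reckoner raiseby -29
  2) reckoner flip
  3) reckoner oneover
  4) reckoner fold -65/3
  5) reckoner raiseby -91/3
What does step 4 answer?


·→ reckoner raiseby(x: -29)
·← -29
·→ reckoner flip()
·← 29
·→ reckoner oneover()
·← 1/29
·→ reckoner fold(x: -65/3)
·← -65/87
·→ reckoner raiseby(x: -91/3)
·← -2704/87

Answer: -65/87


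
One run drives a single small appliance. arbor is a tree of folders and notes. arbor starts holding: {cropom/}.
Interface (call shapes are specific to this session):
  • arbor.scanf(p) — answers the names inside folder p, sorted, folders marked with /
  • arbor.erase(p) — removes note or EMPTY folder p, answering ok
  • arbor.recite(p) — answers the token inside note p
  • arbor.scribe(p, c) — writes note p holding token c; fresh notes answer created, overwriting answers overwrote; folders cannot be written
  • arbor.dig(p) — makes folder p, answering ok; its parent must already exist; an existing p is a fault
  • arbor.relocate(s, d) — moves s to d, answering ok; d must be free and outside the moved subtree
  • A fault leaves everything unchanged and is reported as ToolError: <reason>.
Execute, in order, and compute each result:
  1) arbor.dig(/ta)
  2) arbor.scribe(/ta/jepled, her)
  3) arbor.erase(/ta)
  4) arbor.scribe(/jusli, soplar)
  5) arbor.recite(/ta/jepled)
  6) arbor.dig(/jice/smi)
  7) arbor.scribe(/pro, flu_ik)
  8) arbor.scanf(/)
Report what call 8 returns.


Answer: [cropom/, jusli, pro, ta/]

Derivation:
Do: arbor.dig[/ta]
See: ok
Do: arbor.scribe[/ta/jepled; her]
See: created
Do: arbor.erase[/ta]
See: ToolError: not empty
Do: arbor.scribe[/jusli; soplar]
See: created
Do: arbor.recite[/ta/jepled]
See: her
Do: arbor.dig[/jice/smi]
See: ToolError: no parent
Do: arbor.scribe[/pro; flu_ik]
See: created
Do: arbor.scanf[/]
See: [cropom/, jusli, pro, ta/]


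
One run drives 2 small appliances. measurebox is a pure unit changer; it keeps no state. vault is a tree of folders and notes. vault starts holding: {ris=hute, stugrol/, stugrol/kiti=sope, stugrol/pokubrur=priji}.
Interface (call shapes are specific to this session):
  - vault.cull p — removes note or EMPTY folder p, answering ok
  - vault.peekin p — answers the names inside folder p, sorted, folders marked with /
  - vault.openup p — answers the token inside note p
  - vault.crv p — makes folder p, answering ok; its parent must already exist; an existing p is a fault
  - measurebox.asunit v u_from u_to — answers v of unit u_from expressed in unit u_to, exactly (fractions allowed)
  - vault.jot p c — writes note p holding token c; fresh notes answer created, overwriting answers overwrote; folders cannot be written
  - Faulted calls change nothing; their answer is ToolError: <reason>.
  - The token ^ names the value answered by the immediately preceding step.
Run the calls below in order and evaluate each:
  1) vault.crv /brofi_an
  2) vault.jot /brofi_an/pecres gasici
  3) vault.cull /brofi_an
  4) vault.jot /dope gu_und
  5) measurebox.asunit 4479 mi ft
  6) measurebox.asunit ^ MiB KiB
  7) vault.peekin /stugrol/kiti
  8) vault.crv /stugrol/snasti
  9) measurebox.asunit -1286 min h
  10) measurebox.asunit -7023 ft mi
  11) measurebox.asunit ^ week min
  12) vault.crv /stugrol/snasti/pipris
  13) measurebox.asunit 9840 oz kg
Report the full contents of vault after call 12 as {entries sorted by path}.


-> crv(p='/brofi_an')
<- ok
-> jot(p='/brofi_an/pecres', c='gasici')
<- created
-> cull(p='/brofi_an')
<- ToolError: not empty
-> jot(p='/dope', c='gu_und')
<- created
-> asunit(v='4479', u_from='mi', u_to='ft')
<- 23649120
-> asunit(v='^', u_from='MiB', u_to='KiB')
<- 24216698880
-> peekin(p='/stugrol/kiti')
<- ToolError: not a directory
-> crv(p='/stugrol/snasti')
<- ok
-> asunit(v='-1286', u_from='min', u_to='h')
<- -643/30
-> asunit(v='-7023', u_from='ft', u_to='mi')
<- -2341/1760
-> asunit(v='^', u_from='week', u_to='min')
<- -147483/11
-> crv(p='/stugrol/snasti/pipris')
<- ok
-> asunit(v='9840', u_from='oz', u_to='kg')
<- 5579186151/20000000

Answer: {brofi_an/, brofi_an/pecres=gasici, dope=gu_und, ris=hute, stugrol/, stugrol/kiti=sope, stugrol/pokubrur=priji, stugrol/snasti/, stugrol/snasti/pipris/}


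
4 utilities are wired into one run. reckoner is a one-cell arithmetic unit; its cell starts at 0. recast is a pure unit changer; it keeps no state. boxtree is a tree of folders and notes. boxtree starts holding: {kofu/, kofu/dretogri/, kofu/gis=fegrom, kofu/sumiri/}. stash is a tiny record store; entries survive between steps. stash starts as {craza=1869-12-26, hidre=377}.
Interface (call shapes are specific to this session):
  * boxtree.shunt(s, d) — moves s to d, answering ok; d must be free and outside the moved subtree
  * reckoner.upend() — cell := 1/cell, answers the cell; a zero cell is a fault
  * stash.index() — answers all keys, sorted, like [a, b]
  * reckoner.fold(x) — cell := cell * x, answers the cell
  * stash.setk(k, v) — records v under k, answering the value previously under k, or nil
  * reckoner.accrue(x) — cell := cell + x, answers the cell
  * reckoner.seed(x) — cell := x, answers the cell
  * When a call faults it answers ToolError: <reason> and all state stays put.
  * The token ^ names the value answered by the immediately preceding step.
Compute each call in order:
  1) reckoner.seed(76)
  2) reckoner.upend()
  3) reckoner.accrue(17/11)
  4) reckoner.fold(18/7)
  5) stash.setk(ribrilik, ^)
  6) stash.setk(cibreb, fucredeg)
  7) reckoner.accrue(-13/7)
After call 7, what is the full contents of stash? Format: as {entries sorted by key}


! 1. reckoner.seed(x→76) -> 76
! 2. reckoner.upend() -> 1/76
! 3. reckoner.accrue(x→17/11) -> 1303/836
! 4. reckoner.fold(x→18/7) -> 11727/2926
! 5. stash.setk(k→ribrilik, v→^) -> nil
! 6. stash.setk(k→cibreb, v→fucredeg) -> nil
! 7. reckoner.accrue(x→-13/7) -> 899/418

Answer: {cibreb=fucredeg, craza=1869-12-26, hidre=377, ribrilik=11727/2926}


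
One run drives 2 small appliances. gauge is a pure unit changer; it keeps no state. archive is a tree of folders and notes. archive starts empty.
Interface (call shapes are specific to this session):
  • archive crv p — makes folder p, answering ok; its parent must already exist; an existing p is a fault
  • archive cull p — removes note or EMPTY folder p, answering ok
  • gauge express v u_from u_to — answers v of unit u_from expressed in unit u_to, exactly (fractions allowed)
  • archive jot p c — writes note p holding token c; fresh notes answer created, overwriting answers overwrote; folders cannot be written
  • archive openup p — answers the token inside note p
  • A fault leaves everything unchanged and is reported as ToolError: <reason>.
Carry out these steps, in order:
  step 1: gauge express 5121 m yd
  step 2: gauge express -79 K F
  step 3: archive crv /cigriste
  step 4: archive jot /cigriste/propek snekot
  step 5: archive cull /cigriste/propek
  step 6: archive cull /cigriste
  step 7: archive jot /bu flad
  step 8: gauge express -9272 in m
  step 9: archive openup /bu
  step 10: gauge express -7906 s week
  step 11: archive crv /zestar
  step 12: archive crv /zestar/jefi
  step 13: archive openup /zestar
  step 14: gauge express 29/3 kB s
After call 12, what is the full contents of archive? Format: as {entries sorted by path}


Answer: {bu=flad, zestar/, zestar/jefi/}

Derivation:
CALL gauge express[v→5121; u_from→m; u_to→yd]
RET  711250/127
CALL gauge express[v→-79; u_from→K; u_to→F]
RET  -60187/100
CALL archive crv[p→/cigriste]
RET  ok
CALL archive jot[p→/cigriste/propek; c→snekot]
RET  created
CALL archive cull[p→/cigriste/propek]
RET  ok
CALL archive cull[p→/cigriste]
RET  ok
CALL archive jot[p→/bu; c→flad]
RET  created
CALL gauge express[v→-9272; u_from→in; u_to→m]
RET  -147193/625
CALL archive openup[p→/bu]
RET  flad
CALL gauge express[v→-7906; u_from→s; u_to→week]
RET  -3953/302400
CALL archive crv[p→/zestar]
RET  ok
CALL archive crv[p→/zestar/jefi]
RET  ok
CALL archive openup[p→/zestar]
RET  ToolError: is a directory
CALL gauge express[v→29/3; u_from→kB; u_to→s]
RET  ToolError: incompatible units


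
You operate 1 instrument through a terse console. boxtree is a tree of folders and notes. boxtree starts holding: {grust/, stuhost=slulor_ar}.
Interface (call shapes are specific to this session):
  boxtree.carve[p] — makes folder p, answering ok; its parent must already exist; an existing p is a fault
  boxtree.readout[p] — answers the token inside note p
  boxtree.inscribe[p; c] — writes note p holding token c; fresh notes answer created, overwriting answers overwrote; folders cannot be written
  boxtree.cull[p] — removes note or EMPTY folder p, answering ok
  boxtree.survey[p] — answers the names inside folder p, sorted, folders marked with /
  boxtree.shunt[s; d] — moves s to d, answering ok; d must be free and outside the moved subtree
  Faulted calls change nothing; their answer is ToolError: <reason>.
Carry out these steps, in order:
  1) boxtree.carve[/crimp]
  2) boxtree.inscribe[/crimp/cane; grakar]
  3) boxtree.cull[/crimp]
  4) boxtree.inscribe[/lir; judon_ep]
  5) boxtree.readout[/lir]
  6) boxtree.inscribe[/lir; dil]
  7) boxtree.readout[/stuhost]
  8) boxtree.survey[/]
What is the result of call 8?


# 1. boxtree.carve(p→/crimp) == ok
# 2. boxtree.inscribe(p→/crimp/cane, c→grakar) == created
# 3. boxtree.cull(p→/crimp) == ToolError: not empty
# 4. boxtree.inscribe(p→/lir, c→judon_ep) == created
# 5. boxtree.readout(p→/lir) == judon_ep
# 6. boxtree.inscribe(p→/lir, c→dil) == overwrote
# 7. boxtree.readout(p→/stuhost) == slulor_ar
# 8. boxtree.survey(p→/) == [crimp/, grust/, lir, stuhost]

Answer: [crimp/, grust/, lir, stuhost]


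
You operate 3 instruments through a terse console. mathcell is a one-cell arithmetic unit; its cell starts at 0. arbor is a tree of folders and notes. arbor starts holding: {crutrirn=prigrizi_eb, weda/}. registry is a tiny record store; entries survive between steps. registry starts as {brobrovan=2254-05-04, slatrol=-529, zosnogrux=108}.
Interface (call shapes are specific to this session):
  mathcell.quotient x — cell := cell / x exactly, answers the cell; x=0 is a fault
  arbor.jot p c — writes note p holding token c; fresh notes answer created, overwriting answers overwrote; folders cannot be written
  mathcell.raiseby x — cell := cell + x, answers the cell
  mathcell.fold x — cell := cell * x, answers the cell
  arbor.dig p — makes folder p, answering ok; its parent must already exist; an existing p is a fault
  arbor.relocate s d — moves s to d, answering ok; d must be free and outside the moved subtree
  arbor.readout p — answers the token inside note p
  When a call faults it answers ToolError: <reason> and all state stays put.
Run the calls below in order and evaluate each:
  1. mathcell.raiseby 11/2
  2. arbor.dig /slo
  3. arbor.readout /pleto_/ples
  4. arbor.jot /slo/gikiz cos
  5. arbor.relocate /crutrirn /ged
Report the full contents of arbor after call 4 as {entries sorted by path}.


-> mathcell.raiseby(11/2)
<- 11/2
-> arbor.dig(/slo)
<- ok
-> arbor.readout(/pleto_/ples)
<- ToolError: not found
-> arbor.jot(/slo/gikiz, cos)
<- created
-> arbor.relocate(/crutrirn, /ged)
<- ok

Answer: {crutrirn=prigrizi_eb, slo/, slo/gikiz=cos, weda/}


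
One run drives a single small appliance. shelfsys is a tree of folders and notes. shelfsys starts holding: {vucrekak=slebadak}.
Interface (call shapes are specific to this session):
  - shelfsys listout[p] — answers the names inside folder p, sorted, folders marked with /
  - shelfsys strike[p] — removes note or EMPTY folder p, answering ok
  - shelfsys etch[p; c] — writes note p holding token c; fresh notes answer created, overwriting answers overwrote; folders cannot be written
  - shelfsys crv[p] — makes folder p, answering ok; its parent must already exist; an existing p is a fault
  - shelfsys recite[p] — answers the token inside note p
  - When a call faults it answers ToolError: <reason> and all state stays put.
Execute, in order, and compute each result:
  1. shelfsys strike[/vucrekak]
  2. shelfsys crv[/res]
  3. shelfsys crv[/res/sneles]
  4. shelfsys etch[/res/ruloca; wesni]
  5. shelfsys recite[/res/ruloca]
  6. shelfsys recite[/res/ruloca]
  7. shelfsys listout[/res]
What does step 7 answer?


Answer: [ruloca, sneles/]

Derivation:
>>> shelfsys strike /vucrekak
[out] ok
>>> shelfsys crv /res
[out] ok
>>> shelfsys crv /res/sneles
[out] ok
>>> shelfsys etch /res/ruloca wesni
[out] created
>>> shelfsys recite /res/ruloca
[out] wesni
>>> shelfsys recite /res/ruloca
[out] wesni
>>> shelfsys listout /res
[out] [ruloca, sneles/]


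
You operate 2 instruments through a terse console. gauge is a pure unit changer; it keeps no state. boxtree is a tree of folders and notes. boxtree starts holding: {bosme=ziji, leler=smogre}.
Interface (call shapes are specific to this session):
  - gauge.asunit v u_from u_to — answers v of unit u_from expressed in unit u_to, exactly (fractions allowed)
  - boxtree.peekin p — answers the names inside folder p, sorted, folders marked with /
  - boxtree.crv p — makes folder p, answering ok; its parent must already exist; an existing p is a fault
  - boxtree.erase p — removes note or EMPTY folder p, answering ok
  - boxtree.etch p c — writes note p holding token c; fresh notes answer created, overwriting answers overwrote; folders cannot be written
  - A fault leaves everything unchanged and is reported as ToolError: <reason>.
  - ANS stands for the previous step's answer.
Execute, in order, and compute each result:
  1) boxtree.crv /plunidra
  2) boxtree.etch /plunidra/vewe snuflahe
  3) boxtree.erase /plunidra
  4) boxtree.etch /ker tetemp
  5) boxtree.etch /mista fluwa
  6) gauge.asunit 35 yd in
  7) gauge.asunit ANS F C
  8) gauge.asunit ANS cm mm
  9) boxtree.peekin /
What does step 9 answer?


Answer: [bosme, ker, leler, mista, plunidra/]

Derivation:
$ crv p=/plunidra
:: ok
$ etch p=/plunidra/vewe c=snuflahe
:: created
$ erase p=/plunidra
:: ToolError: not empty
$ etch p=/ker c=tetemp
:: created
$ etch p=/mista c=fluwa
:: created
$ asunit v=35 u_from=yd u_to=in
:: 1260
$ asunit v=ANS u_from=F u_to=C
:: 6140/9
$ asunit v=ANS u_from=cm u_to=mm
:: 61400/9
$ peekin p=/
:: [bosme, ker, leler, mista, plunidra/]


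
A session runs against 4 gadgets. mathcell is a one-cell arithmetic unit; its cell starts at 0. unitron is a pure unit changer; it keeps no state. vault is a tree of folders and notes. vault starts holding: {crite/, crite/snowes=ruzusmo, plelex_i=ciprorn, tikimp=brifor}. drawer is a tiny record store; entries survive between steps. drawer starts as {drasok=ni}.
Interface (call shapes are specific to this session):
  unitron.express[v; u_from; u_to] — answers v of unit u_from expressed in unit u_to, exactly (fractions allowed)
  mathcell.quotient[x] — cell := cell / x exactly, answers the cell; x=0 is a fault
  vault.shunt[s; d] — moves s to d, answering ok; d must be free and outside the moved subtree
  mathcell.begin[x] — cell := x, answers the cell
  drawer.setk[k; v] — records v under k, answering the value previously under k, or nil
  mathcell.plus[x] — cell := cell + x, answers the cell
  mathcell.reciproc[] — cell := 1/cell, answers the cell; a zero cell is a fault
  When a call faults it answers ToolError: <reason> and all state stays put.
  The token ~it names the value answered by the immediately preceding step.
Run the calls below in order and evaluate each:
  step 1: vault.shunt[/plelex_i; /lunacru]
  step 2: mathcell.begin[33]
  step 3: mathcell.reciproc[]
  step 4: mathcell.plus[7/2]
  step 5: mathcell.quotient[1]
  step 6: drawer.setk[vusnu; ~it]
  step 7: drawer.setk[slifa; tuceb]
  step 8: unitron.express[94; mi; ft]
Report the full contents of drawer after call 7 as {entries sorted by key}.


>> vault.shunt(s→/plelex_i, d→/lunacru)
<< ok
>> mathcell.begin(x→33)
<< 33
>> mathcell.reciproc()
<< 1/33
>> mathcell.plus(x→7/2)
<< 233/66
>> mathcell.quotient(x→1)
<< 233/66
>> drawer.setk(k→vusnu, v→~it)
<< nil
>> drawer.setk(k→slifa, v→tuceb)
<< nil
>> unitron.express(v→94, u_from→mi, u_to→ft)
<< 496320

Answer: {drasok=ni, slifa=tuceb, vusnu=233/66}


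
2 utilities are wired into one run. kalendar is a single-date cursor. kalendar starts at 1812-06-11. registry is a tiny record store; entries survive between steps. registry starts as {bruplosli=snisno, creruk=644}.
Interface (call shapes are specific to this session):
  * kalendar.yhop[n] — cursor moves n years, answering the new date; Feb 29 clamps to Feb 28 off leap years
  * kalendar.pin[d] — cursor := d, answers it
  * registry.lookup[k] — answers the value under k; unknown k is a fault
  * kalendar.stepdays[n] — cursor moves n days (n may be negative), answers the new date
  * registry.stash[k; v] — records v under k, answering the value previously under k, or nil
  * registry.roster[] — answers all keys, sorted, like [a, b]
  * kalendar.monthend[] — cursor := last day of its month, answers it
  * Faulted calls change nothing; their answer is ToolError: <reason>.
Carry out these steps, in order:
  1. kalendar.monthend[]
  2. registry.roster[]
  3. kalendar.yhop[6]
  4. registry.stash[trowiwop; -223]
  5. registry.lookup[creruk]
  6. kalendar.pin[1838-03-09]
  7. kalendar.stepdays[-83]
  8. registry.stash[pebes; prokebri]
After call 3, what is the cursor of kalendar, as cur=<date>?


Answer: cur=1818-06-30

Derivation:
~$ monthend
[out] 1812-06-30
~$ roster
[out] [bruplosli, creruk]
~$ yhop n=6
[out] 1818-06-30
~$ stash k=trowiwop v=-223
[out] nil
~$ lookup k=creruk
[out] 644
~$ pin d=1838-03-09
[out] 1838-03-09
~$ stepdays n=-83
[out] 1837-12-16
~$ stash k=pebes v=prokebri
[out] nil


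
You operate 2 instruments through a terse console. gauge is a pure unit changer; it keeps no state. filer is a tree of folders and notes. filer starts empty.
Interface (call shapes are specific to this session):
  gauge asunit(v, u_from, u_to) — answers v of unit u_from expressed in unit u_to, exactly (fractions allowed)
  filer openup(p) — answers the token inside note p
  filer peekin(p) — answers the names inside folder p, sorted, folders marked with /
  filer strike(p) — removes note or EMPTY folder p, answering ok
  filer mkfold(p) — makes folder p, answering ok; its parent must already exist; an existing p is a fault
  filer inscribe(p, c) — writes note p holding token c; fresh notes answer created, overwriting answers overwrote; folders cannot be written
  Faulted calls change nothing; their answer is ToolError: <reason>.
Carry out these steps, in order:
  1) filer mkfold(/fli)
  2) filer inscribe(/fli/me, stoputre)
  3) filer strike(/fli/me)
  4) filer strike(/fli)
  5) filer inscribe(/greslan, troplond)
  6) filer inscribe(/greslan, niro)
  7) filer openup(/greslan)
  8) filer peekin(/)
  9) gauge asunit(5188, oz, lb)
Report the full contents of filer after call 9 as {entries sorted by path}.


Answer: {greslan=niro}

Derivation:
Step: filer mkfold[p→/fli]
Result: ok
Step: filer inscribe[p→/fli/me; c→stoputre]
Result: created
Step: filer strike[p→/fli/me]
Result: ok
Step: filer strike[p→/fli]
Result: ok
Step: filer inscribe[p→/greslan; c→troplond]
Result: created
Step: filer inscribe[p→/greslan; c→niro]
Result: overwrote
Step: filer openup[p→/greslan]
Result: niro
Step: filer peekin[p→/]
Result: [greslan]
Step: gauge asunit[v→5188; u_from→oz; u_to→lb]
Result: 1297/4
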